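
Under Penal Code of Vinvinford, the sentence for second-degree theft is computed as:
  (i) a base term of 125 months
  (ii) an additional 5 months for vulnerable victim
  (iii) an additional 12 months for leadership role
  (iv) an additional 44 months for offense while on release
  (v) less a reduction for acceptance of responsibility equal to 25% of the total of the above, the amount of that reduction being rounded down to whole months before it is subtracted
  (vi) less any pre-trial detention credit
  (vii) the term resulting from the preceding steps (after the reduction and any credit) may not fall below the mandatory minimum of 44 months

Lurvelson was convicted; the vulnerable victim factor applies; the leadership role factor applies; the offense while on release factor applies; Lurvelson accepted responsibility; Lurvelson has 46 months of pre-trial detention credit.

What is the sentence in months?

94 months

Vulnerable victim enhancement: +5 months
Leadership role enhancement: +12 months
Offense while on release enhancement: +44 months
Adjusted term: 125 months + 5 months + 12 months + 44 months = 186 months
Acceptance of responsibility reduction: 25% of 186 months = 46 months (rounded down)
After reduction: 186 − 46 = 140 months
Less pre-trial detention credit: 140 months − 46 months = 94 months
Minimum 44 months: 94 months meets the minimum, no increase.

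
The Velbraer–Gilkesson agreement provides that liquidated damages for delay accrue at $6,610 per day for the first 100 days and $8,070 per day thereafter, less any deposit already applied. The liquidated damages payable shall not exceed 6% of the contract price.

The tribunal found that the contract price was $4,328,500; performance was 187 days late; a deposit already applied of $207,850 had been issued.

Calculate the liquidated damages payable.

First 100 days: 100 × $6,610 = $661,000
Remaining days: (187 − 100) × $8,070 = $702,090
Accrued per-day damages: $661,000 + $702,090 = $1,363,090
Less deposit already applied: $1,363,090 − $207,850 = $1,155,240
Cap: 6% of $4,328,500 = $259,710
Cap at $259,710: $1,155,240 exceeds the cap → $259,710

Liquidated damages: $259,710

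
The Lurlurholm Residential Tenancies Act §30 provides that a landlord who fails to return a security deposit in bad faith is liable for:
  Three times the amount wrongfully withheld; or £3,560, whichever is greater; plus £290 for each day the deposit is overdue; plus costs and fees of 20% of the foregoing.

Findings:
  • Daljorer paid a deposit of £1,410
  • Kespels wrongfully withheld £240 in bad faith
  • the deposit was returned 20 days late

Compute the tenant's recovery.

£11,232

Trebled: 3 × £240 = £720
Minimum £3,560: £720 is below the minimum → £3,560
Late-return penalty: 20 × £290 = £5,800
Damages plus late penalty: £3,560 + £5,800 = £9,360
Costs and fees: 20% of £9,360 = £1,872
Total recovery: £9,360 + £1,872 = £11,232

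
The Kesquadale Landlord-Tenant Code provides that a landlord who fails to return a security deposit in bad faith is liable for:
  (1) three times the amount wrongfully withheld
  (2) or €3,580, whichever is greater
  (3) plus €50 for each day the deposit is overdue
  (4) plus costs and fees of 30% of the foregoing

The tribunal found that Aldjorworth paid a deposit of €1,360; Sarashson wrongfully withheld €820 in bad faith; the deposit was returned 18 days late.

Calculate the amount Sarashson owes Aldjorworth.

Trebled: 3 × €820 = €2,460
Minimum €3,580: €2,460 is below the minimum → €3,580
Late-return penalty: 18 × €50 = €900
Damages plus late penalty: €3,580 + €900 = €4,480
Costs and fees: 30% of €4,480 = €1,344
Total recovery: €4,480 + €1,344 = €5,824

€5,824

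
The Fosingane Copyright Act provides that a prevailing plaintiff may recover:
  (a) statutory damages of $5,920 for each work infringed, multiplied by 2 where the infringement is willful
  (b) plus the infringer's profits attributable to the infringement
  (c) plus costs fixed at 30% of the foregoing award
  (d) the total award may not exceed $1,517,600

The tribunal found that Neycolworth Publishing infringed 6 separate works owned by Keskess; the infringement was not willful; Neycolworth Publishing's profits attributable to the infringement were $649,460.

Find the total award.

$890,474

Statutory damages: 6 × $5,920 = $35,520
Infringement not willful: no ×2 enhancement.
Combined award: $35,520 + $649,460 = $684,980
Costs: 30% of $684,980 = $205,494
Award plus costs: $684,980 + $205,494 = $890,474
Cap at $1,517,600: $890,474 is within the cap, no reduction.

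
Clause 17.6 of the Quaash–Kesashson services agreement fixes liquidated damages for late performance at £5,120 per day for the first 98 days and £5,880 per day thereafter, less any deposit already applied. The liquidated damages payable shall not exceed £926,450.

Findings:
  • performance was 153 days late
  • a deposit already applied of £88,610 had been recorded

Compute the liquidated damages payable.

£736,550

First 98 days: 98 × £5,120 = £501,760
Remaining days: (153 − 98) × £5,880 = £323,400
Accrued per-day damages: £501,760 + £323,400 = £825,160
Less deposit already applied: £825,160 − £88,610 = £736,550
Cap at £926,450: £736,550 is within the cap, no reduction.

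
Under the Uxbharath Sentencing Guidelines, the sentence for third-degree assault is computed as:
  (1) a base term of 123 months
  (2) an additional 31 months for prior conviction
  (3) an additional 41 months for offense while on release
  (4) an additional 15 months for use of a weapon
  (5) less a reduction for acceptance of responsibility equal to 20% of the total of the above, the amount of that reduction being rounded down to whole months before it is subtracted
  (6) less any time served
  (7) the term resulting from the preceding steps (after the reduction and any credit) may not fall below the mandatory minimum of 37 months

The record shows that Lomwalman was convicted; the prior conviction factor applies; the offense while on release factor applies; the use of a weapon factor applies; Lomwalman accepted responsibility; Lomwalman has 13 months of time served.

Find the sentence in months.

Sentence: 155 months

Prior conviction enhancement: +31 months
Offense while on release enhancement: +41 months
Use of a weapon enhancement: +15 months
Adjusted term: 123 months + 31 months + 41 months + 15 months = 210 months
Acceptance of responsibility reduction: 20% of 210 months = 42 months (rounded down)
After reduction: 210 − 42 = 168 months
Less time served: 168 months − 13 months = 155 months
Minimum 37 months: 155 months meets the minimum, no increase.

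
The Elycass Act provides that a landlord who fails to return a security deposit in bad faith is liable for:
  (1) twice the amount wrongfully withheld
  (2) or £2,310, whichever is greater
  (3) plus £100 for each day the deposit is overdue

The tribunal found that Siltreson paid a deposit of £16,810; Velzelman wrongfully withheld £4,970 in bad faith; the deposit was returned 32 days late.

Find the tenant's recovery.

£13,140

Doubled: 2 × £4,970 = £9,940
Minimum £2,310: £9,940 meets the minimum, no increase.
Late-return penalty: 32 × £100 = £3,200
Damages plus late penalty: £9,940 + £3,200 = £13,140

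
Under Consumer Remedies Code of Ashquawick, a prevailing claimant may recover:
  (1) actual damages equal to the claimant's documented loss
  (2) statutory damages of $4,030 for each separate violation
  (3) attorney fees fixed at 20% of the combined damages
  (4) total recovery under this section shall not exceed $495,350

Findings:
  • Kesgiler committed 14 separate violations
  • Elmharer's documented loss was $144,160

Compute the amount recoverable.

Total recovery: $240,696

Statutory damages: 14 × $4,030 = $56,420
Combined damages: $144,160 + $56,420 = $200,580
Attorney fees: 20% of $200,580 = $40,116
Total before cap: $200,580 + $40,116 = $240,696
Cap at $495,350: $240,696 is within the cap, no reduction.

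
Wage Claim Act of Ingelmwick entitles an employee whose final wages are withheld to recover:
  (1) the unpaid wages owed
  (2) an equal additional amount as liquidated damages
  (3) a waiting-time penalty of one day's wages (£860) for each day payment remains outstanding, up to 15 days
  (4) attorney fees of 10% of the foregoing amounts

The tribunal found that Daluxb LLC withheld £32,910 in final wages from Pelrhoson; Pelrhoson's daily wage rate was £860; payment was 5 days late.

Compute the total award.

£77,132

Liquidated damages (equal amount): £32,910
Penalty days: min(5, 15) = 5
Waiting-time penalty: 5 × £860 = £4,300
Subtotal: £32,910 + £32,910 + £4,300 = £70,120
Attorney fees: 10% of £70,120 = £7,012
Total award: £70,120 + £7,012 = £77,132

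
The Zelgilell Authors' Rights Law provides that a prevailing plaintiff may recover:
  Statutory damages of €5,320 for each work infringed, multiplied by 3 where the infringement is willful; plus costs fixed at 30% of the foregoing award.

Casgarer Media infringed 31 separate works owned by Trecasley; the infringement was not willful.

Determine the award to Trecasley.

Statutory damages: 31 × €5,320 = €164,920
Infringement not willful: no ×3 enhancement.
Costs: 30% of €164,920 = €49,476
Award plus costs: €164,920 + €49,476 = €214,396

€214,396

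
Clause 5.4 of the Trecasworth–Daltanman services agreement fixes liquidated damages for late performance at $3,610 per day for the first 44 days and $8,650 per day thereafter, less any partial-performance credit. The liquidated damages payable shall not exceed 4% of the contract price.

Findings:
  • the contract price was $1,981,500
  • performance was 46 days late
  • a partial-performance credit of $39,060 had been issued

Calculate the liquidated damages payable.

First 44 days: 44 × $3,610 = $158,840
Remaining days: (46 − 44) × $8,650 = $17,300
Accrued per-day damages: $158,840 + $17,300 = $176,140
Less partial-performance credit: $176,140 − $39,060 = $137,080
Cap: 4% of $1,981,500 = $79,260
Cap at $79,260: $137,080 exceeds the cap → $79,260

Liquidated damages: $79,260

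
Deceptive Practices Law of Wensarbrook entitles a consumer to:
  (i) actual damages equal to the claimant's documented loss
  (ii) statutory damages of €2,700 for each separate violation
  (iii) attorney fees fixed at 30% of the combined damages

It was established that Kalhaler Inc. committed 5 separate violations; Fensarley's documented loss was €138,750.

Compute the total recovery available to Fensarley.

Statutory damages: 5 × €2,700 = €13,500
Combined damages: €138,750 + €13,500 = €152,250
Attorney fees: 30% of €152,250 = €45,675
Total recovery: €152,250 + €45,675 = €197,925

€197,925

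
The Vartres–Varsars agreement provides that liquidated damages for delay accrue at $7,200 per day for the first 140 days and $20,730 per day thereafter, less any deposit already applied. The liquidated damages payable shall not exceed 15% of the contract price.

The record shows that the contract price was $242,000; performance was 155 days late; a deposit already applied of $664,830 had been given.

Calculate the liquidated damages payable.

$36,300

First 140 days: 140 × $7,200 = $1,008,000
Remaining days: (155 − 140) × $20,730 = $310,950
Accrued per-day damages: $1,008,000 + $310,950 = $1,318,950
Less deposit already applied: $1,318,950 − $664,830 = $654,120
Cap: 15% of $242,000 = $36,300
Cap at $36,300: $654,120 exceeds the cap → $36,300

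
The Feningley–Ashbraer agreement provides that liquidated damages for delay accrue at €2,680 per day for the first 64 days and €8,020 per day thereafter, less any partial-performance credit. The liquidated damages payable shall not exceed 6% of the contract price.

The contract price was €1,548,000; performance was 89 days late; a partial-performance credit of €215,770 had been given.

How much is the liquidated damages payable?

€92,880

First 64 days: 64 × €2,680 = €171,520
Remaining days: (89 − 64) × €8,020 = €200,500
Accrued per-day damages: €171,520 + €200,500 = €372,020
Less partial-performance credit: €372,020 − €215,770 = €156,250
Cap: 6% of €1,548,000 = €92,880
Cap at €92,880: €156,250 exceeds the cap → €92,880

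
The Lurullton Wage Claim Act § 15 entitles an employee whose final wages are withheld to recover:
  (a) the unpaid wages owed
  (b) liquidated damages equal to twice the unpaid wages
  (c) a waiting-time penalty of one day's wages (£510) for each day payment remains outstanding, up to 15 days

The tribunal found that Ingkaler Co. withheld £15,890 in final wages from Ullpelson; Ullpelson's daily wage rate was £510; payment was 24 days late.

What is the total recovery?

Doubled: 2 × £15,890 = £31,780
Penalty days: min(24, 15) = 15
Waiting-time penalty: 15 × £510 = £7,650
Total award: £15,890 + £31,780 + £7,650 = £55,320

£55,320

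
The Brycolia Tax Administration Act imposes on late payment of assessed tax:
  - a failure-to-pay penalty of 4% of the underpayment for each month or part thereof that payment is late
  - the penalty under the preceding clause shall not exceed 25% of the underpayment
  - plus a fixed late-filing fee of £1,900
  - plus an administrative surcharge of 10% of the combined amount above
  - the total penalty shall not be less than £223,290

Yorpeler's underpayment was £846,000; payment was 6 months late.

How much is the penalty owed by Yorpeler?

Accrued rate: 4% × 6 = 24%, capped at 25% → 24%
Failure-to-pay penalty: 24% of £846,000 = £203,040
Penalty before surcharge: £203,040 + £1,900 = £204,940
Administrative surcharge: 10% of £204,940 = £20,494
Total penalty: £204,940 + £20,494 = £225,434
Minimum £223,290: £225,434 meets the minimum, no increase.

£225,434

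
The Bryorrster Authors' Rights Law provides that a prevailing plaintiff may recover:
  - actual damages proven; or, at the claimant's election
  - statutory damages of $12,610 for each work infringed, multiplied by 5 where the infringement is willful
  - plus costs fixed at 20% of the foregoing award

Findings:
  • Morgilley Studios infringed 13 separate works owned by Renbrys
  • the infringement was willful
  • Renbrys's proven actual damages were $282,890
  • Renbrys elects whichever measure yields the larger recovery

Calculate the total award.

$983,580

Statutory damages: 13 × $12,610 = $163,930
Multiplied by 5: 5 × $163,930 = $819,650
Greater of actual damages ($282,890) or enhanced statutory damages ($819,650): $819,650
Costs: 20% of $819,650 = $163,930
Award plus costs: $819,650 + $163,930 = $983,580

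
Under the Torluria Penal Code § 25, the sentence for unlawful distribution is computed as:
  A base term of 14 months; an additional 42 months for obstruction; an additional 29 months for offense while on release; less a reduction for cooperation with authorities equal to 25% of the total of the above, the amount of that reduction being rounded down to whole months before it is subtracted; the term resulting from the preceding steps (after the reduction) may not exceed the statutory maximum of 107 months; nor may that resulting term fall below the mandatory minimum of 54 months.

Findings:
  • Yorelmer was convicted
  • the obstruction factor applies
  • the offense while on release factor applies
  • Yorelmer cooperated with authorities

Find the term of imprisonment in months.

64 months

Obstruction enhancement: +42 months
Offense while on release enhancement: +29 months
Adjusted term: 14 months + 42 months + 29 months = 85 months
Cooperation with authorities reduction: 25% of 85 months = 21 months (rounded down)
After reduction: 85 − 21 = 64 months
Cap at 107 months: 64 months is within the cap, no reduction.
Minimum 54 months: 64 months meets the minimum, no increase.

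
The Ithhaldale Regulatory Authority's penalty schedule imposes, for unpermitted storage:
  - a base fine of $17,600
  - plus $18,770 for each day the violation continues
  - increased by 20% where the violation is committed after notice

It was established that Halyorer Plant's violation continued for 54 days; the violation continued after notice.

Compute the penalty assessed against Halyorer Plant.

Per-day component: 54 × $18,770 = $1,013,580
Base plus per-day: $17,600 + $1,013,580 = $1,031,180
Enhancement: 20% of $1,031,180 = $206,236
Enhanced fine: $1,031,180 + $206,236 = $1,237,416

$1,237,416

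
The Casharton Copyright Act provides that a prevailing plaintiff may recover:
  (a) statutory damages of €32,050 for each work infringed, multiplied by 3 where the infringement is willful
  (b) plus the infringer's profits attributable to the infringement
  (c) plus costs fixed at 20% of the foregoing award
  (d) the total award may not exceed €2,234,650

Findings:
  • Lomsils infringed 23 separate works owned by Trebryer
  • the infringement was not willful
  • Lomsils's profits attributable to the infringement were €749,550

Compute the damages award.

€1,784,040

Statutory damages: 23 × €32,050 = €737,150
Infringement not willful: no ×3 enhancement.
Combined award: €737,150 + €749,550 = €1,486,700
Costs: 20% of €1,486,700 = €297,340
Award plus costs: €1,486,700 + €297,340 = €1,784,040
Cap at €2,234,650: €1,784,040 is within the cap, no reduction.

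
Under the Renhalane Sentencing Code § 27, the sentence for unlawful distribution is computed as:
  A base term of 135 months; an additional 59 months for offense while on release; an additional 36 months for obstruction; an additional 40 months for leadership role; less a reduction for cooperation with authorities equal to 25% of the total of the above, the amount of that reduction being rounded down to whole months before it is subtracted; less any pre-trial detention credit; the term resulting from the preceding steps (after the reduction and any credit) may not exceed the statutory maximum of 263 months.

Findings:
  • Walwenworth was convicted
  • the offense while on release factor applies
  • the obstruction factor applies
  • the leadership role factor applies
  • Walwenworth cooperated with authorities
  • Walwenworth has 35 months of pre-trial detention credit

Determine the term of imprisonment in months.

Offense while on release enhancement: +59 months
Obstruction enhancement: +36 months
Leadership role enhancement: +40 months
Adjusted term: 135 months + 59 months + 36 months + 40 months = 270 months
Cooperation with authorities reduction: 25% of 270 months = 67 months (rounded down)
After reduction: 270 − 67 = 203 months
Less pre-trial detention credit: 203 months − 35 months = 168 months
Cap at 263 months: 168 months is within the cap, no reduction.

168 months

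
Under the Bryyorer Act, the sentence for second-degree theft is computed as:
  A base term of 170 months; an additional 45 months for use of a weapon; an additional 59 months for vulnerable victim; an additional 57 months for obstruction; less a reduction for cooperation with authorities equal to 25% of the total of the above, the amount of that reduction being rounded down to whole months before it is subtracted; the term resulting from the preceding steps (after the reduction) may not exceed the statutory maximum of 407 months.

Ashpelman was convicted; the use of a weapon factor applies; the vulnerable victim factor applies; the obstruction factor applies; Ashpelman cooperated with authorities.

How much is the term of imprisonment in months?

249 months

Use of a weapon enhancement: +45 months
Vulnerable victim enhancement: +59 months
Obstruction enhancement: +57 months
Adjusted term: 170 months + 45 months + 59 months + 57 months = 331 months
Cooperation with authorities reduction: 25% of 331 months = 82 months (rounded down)
After reduction: 331 − 82 = 249 months
Cap at 407 months: 249 months is within the cap, no reduction.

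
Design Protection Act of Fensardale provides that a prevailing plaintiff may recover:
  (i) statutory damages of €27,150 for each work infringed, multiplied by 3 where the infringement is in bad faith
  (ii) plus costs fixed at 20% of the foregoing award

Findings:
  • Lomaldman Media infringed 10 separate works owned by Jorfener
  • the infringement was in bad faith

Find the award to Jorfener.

€977,400

Statutory damages: 10 × €27,150 = €271,500
Trebled: 3 × €271,500 = €814,500
Costs: 20% of €814,500 = €162,900
Award plus costs: €814,500 + €162,900 = €977,400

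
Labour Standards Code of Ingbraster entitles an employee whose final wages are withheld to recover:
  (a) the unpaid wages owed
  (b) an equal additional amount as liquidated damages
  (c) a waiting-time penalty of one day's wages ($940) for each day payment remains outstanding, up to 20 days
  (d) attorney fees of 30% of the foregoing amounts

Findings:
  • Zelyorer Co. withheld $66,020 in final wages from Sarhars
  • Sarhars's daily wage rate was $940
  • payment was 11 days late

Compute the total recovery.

Liquidated damages (equal amount): $66,020
Penalty days: min(11, 20) = 11
Waiting-time penalty: 11 × $940 = $10,340
Subtotal: $66,020 + $66,020 + $10,340 = $142,380
Attorney fees: 30% of $142,380 = $42,714
Total award: $142,380 + $42,714 = $185,094

$185,094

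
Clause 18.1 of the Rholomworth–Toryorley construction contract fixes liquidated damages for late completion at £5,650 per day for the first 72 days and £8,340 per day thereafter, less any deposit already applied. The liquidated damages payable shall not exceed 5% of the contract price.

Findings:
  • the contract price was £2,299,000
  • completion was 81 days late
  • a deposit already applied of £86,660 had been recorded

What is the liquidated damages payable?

First 72 days: 72 × £5,650 = £406,800
Remaining days: (81 − 72) × £8,340 = £75,060
Accrued per-day damages: £406,800 + £75,060 = £481,860
Less deposit already applied: £481,860 − £86,660 = £395,200
Cap: 5% of £2,299,000 = £114,950
Cap at £114,950: £395,200 exceeds the cap → £114,950

£114,950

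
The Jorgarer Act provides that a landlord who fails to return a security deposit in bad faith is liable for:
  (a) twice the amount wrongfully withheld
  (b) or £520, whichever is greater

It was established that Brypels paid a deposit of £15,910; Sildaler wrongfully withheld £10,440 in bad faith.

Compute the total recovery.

Doubled: 2 × £10,440 = £20,880
Minimum £520: £20,880 meets the minimum, no increase.

£20,880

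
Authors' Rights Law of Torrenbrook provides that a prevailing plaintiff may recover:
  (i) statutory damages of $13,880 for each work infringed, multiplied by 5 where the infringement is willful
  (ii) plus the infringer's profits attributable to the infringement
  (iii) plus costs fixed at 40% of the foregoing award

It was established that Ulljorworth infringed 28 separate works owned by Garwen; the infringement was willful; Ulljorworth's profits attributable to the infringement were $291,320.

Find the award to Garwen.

Statutory damages: 28 × $13,880 = $388,640
Multiplied by 5: 5 × $388,640 = $1,943,200
Combined award: $1,943,200 + $291,320 = $2,234,520
Costs: 40% of $2,234,520 = $893,808
Award plus costs: $2,234,520 + $893,808 = $3,128,328

$3,128,328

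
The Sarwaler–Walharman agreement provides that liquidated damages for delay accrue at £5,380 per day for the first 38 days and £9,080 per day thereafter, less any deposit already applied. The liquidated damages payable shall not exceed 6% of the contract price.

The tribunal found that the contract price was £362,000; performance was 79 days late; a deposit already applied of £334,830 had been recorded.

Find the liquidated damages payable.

First 38 days: 38 × £5,380 = £204,440
Remaining days: (79 − 38) × £9,080 = £372,280
Accrued per-day damages: £204,440 + £372,280 = £576,720
Less deposit already applied: £576,720 − £334,830 = £241,890
Cap: 6% of £362,000 = £21,720
Cap at £21,720: £241,890 exceeds the cap → £21,720

£21,720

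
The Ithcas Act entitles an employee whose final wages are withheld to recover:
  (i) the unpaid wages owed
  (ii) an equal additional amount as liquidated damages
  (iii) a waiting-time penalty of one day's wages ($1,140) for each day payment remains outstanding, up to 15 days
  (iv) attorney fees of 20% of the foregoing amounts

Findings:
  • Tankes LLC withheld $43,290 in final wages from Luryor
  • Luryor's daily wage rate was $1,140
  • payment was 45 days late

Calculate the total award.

Liquidated damages (equal amount): $43,290
Penalty days: min(45, 15) = 15
Waiting-time penalty: 15 × $1,140 = $17,100
Subtotal: $43,290 + $43,290 + $17,100 = $103,680
Attorney fees: 20% of $103,680 = $20,736
Total award: $103,680 + $20,736 = $124,416

$124,416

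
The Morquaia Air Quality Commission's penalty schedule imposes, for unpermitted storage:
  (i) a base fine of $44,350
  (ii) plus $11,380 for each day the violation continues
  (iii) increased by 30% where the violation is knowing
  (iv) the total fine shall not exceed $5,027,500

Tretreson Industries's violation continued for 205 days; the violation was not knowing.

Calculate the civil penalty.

Per-day component: 205 × $11,380 = $2,332,900
Base plus per-day: $44,350 + $2,332,900 = $2,377,250
The violation was not knowing: no 30% increase.
Cap at $5,027,500: $2,377,250 is within the cap, no reduction.

$2,377,250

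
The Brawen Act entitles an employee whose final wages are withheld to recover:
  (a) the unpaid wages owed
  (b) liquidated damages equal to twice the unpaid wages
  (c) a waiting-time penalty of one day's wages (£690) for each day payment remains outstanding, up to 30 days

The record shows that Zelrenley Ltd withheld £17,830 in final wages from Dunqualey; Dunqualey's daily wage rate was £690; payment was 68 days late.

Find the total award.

£74,190

Doubled: 2 × £17,830 = £35,660
Penalty days: min(68, 30) = 30
Waiting-time penalty: 30 × £690 = £20,700
Total award: £17,830 + £35,660 + £20,700 = £74,190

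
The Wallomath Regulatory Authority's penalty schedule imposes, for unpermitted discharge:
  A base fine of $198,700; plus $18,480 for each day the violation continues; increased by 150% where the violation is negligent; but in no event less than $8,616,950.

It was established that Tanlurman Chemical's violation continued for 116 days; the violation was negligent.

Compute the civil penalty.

Civil penalty: $8,616,950

Per-day component: 116 × $18,480 = $2,143,680
Base plus per-day: $198,700 + $2,143,680 = $2,342,380
Enhancement: 150% of $2,342,380 = $3,513,570
Enhanced fine: $2,342,380 + $3,513,570 = $5,855,950
Minimum $8,616,950: $5,855,950 is below the minimum → $8,616,950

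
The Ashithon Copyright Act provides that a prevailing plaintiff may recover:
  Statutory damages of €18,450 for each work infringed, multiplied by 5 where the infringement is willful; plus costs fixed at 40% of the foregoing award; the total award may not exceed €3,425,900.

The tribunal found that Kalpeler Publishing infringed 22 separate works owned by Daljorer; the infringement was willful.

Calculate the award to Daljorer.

Statutory damages: 22 × €18,450 = €405,900
Multiplied by 5: 5 × €405,900 = €2,029,500
Costs: 40% of €2,029,500 = €811,800
Award plus costs: €2,029,500 + €811,800 = €2,841,300
Cap at €3,425,900: €2,841,300 is within the cap, no reduction.

€2,841,300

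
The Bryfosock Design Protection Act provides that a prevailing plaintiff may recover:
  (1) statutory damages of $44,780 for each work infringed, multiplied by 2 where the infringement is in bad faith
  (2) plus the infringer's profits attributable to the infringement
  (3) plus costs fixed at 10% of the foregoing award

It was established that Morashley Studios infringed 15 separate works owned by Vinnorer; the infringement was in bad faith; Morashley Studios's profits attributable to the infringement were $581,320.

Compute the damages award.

$2,117,192

Statutory damages: 15 × $44,780 = $671,700
Doubled: 2 × $671,700 = $1,343,400
Combined award: $1,343,400 + $581,320 = $1,924,720
Costs: 10% of $1,924,720 = $192,472
Award plus costs: $1,924,720 + $192,472 = $2,117,192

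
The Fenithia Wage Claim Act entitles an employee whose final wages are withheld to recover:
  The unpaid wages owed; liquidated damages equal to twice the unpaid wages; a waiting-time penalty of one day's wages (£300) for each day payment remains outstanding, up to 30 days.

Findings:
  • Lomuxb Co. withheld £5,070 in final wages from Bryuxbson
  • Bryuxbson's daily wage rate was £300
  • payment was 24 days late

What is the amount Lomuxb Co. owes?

Doubled: 2 × £5,070 = £10,140
Penalty days: min(24, 30) = 24
Waiting-time penalty: 24 × £300 = £7,200
Total award: £5,070 + £10,140 + £7,200 = £22,410

Total award: £22,410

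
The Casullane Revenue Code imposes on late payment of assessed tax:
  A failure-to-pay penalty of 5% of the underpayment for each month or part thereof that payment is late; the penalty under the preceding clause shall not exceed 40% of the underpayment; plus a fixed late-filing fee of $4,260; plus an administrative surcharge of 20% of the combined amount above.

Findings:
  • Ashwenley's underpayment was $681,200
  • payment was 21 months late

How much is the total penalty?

$332,088

Accrued rate: 5% × 21 = 105%, capped at 40% → 40%
Failure-to-pay penalty: 40% of $681,200 = $272,480
Penalty before surcharge: $272,480 + $4,260 = $276,740
Administrative surcharge: 20% of $276,740 = $55,348
Total penalty: $276,740 + $55,348 = $332,088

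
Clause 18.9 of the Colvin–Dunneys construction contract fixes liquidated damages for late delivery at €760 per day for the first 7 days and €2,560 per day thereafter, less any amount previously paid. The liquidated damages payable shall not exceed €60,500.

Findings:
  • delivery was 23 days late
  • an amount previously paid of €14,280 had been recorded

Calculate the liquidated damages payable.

First 7 days: 7 × €760 = €5,320
Remaining days: (23 − 7) × €2,560 = €40,960
Accrued per-day damages: €5,320 + €40,960 = €46,280
Less amount previously paid: €46,280 − €14,280 = €32,000
Cap at €60,500: €32,000 is within the cap, no reduction.

€32,000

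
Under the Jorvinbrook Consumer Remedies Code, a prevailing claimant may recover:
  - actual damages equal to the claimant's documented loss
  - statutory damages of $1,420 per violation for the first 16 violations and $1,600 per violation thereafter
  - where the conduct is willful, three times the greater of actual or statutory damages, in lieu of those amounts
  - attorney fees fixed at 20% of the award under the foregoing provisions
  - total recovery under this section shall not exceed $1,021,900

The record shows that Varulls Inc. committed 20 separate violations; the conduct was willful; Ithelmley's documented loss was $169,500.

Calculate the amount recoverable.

First 16 violations: 16 × $1,420 = $22,720
Remaining violations: (20 − 16) × $1,600 = $6,400
Statutory damages: $22,720 + $6,400 = $29,120
Greater of actual damages ($169,500) or statutory damages ($29,120): $169,500
Trebled: 3 × $169,500 = $508,500
Attorney fees: 20% of $508,500 = $101,700
Total before cap: $508,500 + $101,700 = $610,200
Cap at $1,021,900: $610,200 is within the cap, no reduction.

$610,200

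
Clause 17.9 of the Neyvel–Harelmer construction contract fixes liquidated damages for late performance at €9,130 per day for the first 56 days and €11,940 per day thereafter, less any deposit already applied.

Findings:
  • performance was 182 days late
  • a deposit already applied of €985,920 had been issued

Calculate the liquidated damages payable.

First 56 days: 56 × €9,130 = €511,280
Remaining days: (182 − 56) × €11,940 = €1,504,440
Accrued per-day damages: €511,280 + €1,504,440 = €2,015,720
Less deposit already applied: €2,015,720 − €985,920 = €1,029,800

Liquidated damages: €1,029,800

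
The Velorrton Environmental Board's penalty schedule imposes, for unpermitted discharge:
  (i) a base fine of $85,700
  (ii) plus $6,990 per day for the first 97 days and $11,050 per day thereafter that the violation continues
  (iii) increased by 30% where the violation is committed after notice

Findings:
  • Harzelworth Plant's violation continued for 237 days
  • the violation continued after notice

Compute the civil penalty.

$3,003,949

First 97 days: 97 × $6,990 = $678,030
Remaining days: (237 − 97) × $11,050 = $1,547,000
Per-day component: $678,030 + $1,547,000 = $2,225,030
Base plus per-day: $85,700 + $2,225,030 = $2,310,730
Enhancement: 30% of $2,310,730 = $693,219
Enhanced fine: $2,310,730 + $693,219 = $3,003,949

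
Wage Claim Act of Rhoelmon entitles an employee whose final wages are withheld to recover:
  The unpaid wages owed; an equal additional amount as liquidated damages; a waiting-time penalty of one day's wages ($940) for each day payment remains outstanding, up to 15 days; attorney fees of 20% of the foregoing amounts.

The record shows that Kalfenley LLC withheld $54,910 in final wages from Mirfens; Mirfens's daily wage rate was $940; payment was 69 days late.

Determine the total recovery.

Liquidated damages (equal amount): $54,910
Penalty days: min(69, 15) = 15
Waiting-time penalty: 15 × $940 = $14,100
Subtotal: $54,910 + $54,910 + $14,100 = $123,920
Attorney fees: 20% of $123,920 = $24,784
Total award: $123,920 + $24,784 = $148,704

$148,704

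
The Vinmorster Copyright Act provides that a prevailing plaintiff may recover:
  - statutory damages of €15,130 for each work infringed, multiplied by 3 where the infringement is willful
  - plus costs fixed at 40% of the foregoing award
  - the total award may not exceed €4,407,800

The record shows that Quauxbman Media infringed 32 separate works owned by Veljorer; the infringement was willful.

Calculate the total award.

Statutory damages: 32 × €15,130 = €484,160
Trebled: 3 × €484,160 = €1,452,480
Costs: 40% of €1,452,480 = €580,992
Award plus costs: €1,452,480 + €580,992 = €2,033,472
Cap at €4,407,800: €2,033,472 is within the cap, no reduction.

Award: €2,033,472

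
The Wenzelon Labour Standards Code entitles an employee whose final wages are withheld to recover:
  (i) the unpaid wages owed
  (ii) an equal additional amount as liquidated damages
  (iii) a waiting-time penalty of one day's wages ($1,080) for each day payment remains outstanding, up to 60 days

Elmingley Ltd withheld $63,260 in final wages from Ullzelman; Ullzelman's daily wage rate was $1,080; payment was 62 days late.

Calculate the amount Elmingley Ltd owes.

Liquidated damages (equal amount): $63,260
Penalty days: min(62, 60) = 60
Waiting-time penalty: 60 × $1,080 = $64,800
Total award: $63,260 + $63,260 + $64,800 = $191,320

$191,320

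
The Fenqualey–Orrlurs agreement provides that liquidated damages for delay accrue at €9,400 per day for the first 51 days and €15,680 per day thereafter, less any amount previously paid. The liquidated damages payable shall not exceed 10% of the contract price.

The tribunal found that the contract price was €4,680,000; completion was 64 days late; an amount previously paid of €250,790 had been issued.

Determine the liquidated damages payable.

€432,450

First 51 days: 51 × €9,400 = €479,400
Remaining days: (64 − 51) × €15,680 = €203,840
Accrued per-day damages: €479,400 + €203,840 = €683,240
Less amount previously paid: €683,240 − €250,790 = €432,450
Cap: 10% of €4,680,000 = €468,000
Cap at €468,000: €432,450 is within the cap, no reduction.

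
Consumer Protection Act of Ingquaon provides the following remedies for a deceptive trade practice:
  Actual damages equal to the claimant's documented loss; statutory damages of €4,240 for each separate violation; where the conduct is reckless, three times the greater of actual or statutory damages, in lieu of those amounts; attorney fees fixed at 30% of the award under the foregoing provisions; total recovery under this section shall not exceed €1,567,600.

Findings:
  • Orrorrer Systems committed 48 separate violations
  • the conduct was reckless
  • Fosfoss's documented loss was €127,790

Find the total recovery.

€793,728

Statutory damages: 48 × €4,240 = €203,520
Greater of actual damages (€127,790) or statutory damages (€203,520): €203,520
Trebled: 3 × €203,520 = €610,560
Attorney fees: 30% of €610,560 = €183,168
Total before cap: €610,560 + €183,168 = €793,728
Cap at €1,567,600: €793,728 is within the cap, no reduction.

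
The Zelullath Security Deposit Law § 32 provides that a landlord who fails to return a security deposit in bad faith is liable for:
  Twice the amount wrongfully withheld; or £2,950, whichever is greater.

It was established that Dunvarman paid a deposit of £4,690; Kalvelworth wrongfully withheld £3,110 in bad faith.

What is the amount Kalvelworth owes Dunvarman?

£6,220

Doubled: 2 × £3,110 = £6,220
Minimum £2,950: £6,220 meets the minimum, no increase.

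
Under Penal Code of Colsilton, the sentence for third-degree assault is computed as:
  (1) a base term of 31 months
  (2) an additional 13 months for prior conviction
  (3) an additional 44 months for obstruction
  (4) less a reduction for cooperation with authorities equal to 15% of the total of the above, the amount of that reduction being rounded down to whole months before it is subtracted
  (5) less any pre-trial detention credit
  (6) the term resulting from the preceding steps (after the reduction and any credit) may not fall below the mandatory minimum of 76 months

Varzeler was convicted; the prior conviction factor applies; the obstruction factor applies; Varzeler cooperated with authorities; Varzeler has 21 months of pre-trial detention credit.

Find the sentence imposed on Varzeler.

Sentence: 76 months

Prior conviction enhancement: +13 months
Obstruction enhancement: +44 months
Adjusted term: 31 months + 13 months + 44 months = 88 months
Cooperation with authorities reduction: 15% of 88 months = 13 months (rounded down)
After reduction: 88 − 13 = 75 months
Less pre-trial detention credit: 75 months − 21 months = 54 months
Minimum 76 months: 54 months is below the minimum → 76 months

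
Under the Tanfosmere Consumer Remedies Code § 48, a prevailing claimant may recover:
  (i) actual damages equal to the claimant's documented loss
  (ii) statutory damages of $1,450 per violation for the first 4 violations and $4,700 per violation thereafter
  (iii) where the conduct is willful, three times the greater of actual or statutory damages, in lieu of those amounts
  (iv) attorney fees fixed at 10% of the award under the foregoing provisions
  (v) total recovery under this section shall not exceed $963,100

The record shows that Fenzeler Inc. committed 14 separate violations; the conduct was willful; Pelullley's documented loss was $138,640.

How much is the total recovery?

$457,512

First 4 violations: 4 × $1,450 = $5,800
Remaining violations: (14 − 4) × $4,700 = $47,000
Statutory damages: $5,800 + $47,000 = $52,800
Greater of actual damages ($138,640) or statutory damages ($52,800): $138,640
Trebled: 3 × $138,640 = $415,920
Attorney fees: 10% of $415,920 = $41,592
Total before cap: $415,920 + $41,592 = $457,512
Cap at $963,100: $457,512 is within the cap, no reduction.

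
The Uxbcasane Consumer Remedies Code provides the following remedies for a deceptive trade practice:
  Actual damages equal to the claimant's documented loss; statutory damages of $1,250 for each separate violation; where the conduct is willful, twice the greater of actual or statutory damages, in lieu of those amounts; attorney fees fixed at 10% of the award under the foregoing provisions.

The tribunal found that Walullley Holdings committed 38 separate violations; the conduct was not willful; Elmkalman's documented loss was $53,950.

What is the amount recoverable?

Total recovery: $111,595

Statutory damages: 38 × $1,250 = $47,500
Conduct not willful: the in-lieu enhancement does not apply.
Actual plus statutory damages: $53,950 + $47,500 = $101,450
Attorney fees: 10% of $101,450 = $10,145
Total recovery: $101,450 + $10,145 = $111,595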